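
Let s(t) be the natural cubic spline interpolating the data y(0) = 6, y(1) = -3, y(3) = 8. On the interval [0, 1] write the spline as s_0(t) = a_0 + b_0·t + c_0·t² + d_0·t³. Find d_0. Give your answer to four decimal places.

2.4167

Put M_i = s'' at the i-th knot. Here h = (1, 2) and Δ = (-9, 11/2), so the interior equations h_(i-1)·M_(i-1) + 2(h_(i-1)+h_i)·M_i + h_i·M_(i+1) = 6(Δ_i − Δ_(i-1)) read
  1·M_0 + 6·M_1 + 2·M_2 = 6(Δ_1 - Δ_0) = 87
Natural end conditions: M_0 = M_2 = 0.
Solving the tridiagonal system: M_0 = 0, M_1 = 29/2, M_2 = 0.
On [0, 1], with s_0(t) = a_0 + b_0·t + c_0·t² + d_0·t³: c_0 = M_0/2 = 0, d_0 = (M_1 - M_0)/(6h_0) = 29/12, b_0 = Δ_0 - h_0(2M_0 + M_1)/6 = -137/12.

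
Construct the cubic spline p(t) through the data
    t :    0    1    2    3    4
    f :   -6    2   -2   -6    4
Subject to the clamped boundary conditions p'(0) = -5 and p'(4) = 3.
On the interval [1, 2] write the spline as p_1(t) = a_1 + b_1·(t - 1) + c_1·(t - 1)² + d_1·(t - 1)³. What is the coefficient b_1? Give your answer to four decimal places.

Put σ_i = p'' at the i-th knot. Here h = (1, 1, 1, 1) and Δ = (8, -4, -4, 10), so the interior equations h_(i-1)·σ_(i-1) + 2(h_(i-1)+h_i)·σ_i + h_i·σ_(i+1) = 6(Δ_i − Δ_(i-1)) read
  1·σ_0 + 4·σ_1 + 1·σ_2 = 6(Δ_1 - Δ_0) = -72
  1·σ_1 + 4·σ_2 + 1·σ_3 = 6(Δ_2 - Δ_1) = 0
  1·σ_2 + 4·σ_3 + 1·σ_4 = 6(Δ_3 - Δ_2) = 84
Clamped end conditions give two more equations: 2h_0·σ_0 + h_0·σ_1 = 6(Δ_0 - p'(0)) = 78 and h_3·σ_3 + 2h_3·σ_4 = 6(p'(4) - Δ_3) = -42.
Solving: σ_0 = 769/14, σ_1 = -223/7, σ_2 = 1/2, σ_3 = 209/7, σ_4 = -503/14.
On [1, 2], with p_1(t) = a_1 + b_1·(t - 1) + c_1·(t - 1)² + d_1·(t - 1)³: c_1 = σ_1/2 = -223/14, d_1 = (σ_2 - σ_1)/(6h_1) = 151/28, b_1 = Δ_1 - h_1(2σ_1 + σ_2)/6 = 183/28.

6.5357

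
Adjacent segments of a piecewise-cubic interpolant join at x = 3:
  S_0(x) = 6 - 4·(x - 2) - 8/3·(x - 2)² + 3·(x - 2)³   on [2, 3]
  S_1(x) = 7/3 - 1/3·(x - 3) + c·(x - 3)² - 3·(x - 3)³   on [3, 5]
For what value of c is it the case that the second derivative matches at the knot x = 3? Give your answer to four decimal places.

S_0''(x) = -16/3 + 18·(x - 2), so S_0''(3) = 38/3. On the right, S_1''(3) = 2c, so c = 19/3.

6.3333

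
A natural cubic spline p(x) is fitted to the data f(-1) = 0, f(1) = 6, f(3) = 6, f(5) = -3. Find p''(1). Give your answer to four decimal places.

Put M_i = p'' at the i-th knot. Here h = (2, 2, 2) and Δ = (3, 0, -9/2), so the interior equations h_(i-1)·M_(i-1) + 2(h_(i-1)+h_i)·M_i + h_i·M_(i+1) = 6(Δ_i − Δ_(i-1)) read
  2·M_0 + 8·M_1 + 2·M_2 = 6(Δ_1 - Δ_0) = -18
  2·M_1 + 8·M_2 + 2·M_3 = 6(Δ_2 - Δ_1) = -27
Natural end conditions: M_0 = M_3 = 0.
Solving the tridiagonal system: M_0 = 0, M_1 = -3/2, M_2 = -3, M_3 = 0.

-1.5000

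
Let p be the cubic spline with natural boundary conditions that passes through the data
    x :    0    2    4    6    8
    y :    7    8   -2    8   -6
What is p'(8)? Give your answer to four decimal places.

-11.0268

Put M_i = p'' at the i-th knot. Here h = (2, 2, 2, 2) and Δ = (1/2, -5, 5, -7), so the interior equations h_(i-1)·M_(i-1) + 2(h_(i-1)+h_i)·M_i + h_i·M_(i+1) = 6(Δ_i − Δ_(i-1)) read
  2·M_0 + 8·M_1 + 2·M_2 = 6(Δ_1 - Δ_0) = -33
  2·M_1 + 8·M_2 + 2·M_3 = 6(Δ_2 - Δ_1) = 60
  2·M_2 + 8·M_3 + 2·M_4 = 6(Δ_3 - Δ_2) = -72
Natural end conditions: M_0 = M_4 = 0.
Solving the tridiagonal system: M_0 = 0, M_1 = -807/112, M_2 = 345/28, M_3 = -1353/112, M_4 = 0.
On [6, 8], p'(x) = b_3 + 2c_3·(x - 6) + 3d_3·(x - 6)² with b_3 = Δ_3 - h_3(2M_3 + M_4)/6 = 59/56, c_3 = M_3/2 = -1353/224, d_3 = (M_4 - M_3)/(6h_3) = 451/448. So p'(8) = -1235/112.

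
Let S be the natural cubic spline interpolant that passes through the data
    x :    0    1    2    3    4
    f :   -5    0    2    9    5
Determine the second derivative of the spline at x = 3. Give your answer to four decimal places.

-20.1429

Write M_i for S''(x_i). With h_i = 1, 1, 1, 1 and divided differences Δ_i = 5, 2, 7, -4, the continuity of S' gives the tridiagonal system
  1·M_0 + 4·M_1 + 1·M_2 = 6(Δ_1 - Δ_0) = -18
  1·M_1 + 4·M_2 + 1·M_3 = 6(Δ_2 - Δ_1) = 30
  1·M_2 + 4·M_3 + 1·M_4 = 6(Δ_3 - Δ_2) = -66
Natural end conditions: M_0 = M_4 = 0.
Forward elimination and back-substitution give M_0 = 0, M_1 = -57/7, M_2 = 102/7, M_3 = -141/7, M_4 = 0.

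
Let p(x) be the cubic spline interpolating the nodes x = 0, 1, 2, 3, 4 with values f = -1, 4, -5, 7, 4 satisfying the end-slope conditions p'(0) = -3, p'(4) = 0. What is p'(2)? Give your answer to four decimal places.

1.2857

With σ_i denoting the second derivative at x_i, h_i = 1, 1, 1, 1, and Δ_i = (y_(i+1) − y_i)/h_i = 5, -9, 12, -3:
  1·σ_0 + 4·σ_1 + 1·σ_2 = 6(Δ_1 - Δ_0) = -84
  1·σ_1 + 4·σ_2 + 1·σ_3 = 6(Δ_2 - Δ_1) = 126
  1·σ_2 + 4·σ_3 + 1·σ_4 = 6(Δ_3 - Δ_2) = -90
Clamped end conditions give two more equations: 2h_0·σ_0 + h_0·σ_1 = 6(Δ_0 - p'(0)) = 48 and h_3·σ_3 + 2h_3·σ_4 = 6(p'(4) - Δ_3) = 18.
Hence σ_0 = 330/7, σ_1 = -324/7, σ_2 = 54, σ_3 = -306/7, σ_4 = 216/7.
On [2, 3], p'(x) = b_2 + 2c_2·(x - 2) + 3d_2·(x - 2)² with b_2 = Δ_2 - h_2(2σ_2 + σ_3)/6 = 9/7, c_2 = σ_2/2 = 27, d_2 = (σ_3 - σ_2)/(6h_2) = -114/7. So p'(2) = 9/7.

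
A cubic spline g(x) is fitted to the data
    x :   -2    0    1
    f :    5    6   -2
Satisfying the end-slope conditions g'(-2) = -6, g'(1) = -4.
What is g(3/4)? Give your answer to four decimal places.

-0.4414

Put σ_i = g'' at the i-th knot. Here h = (2, 1) and Δ = (1/2, -8), so the interior equations h_(i-1)·σ_(i-1) + 2(h_(i-1)+h_i)·σ_i + h_i·σ_(i+1) = 6(Δ_i − Δ_(i-1)) read
  2·σ_0 + 6·σ_1 + 1·σ_2 = 6(Δ_1 - Δ_0) = -51
Clamped end conditions give two more equations: 2h_0·σ_0 + h_0·σ_1 = 6(Δ_0 - g'(-2)) = 39 and h_1·σ_1 + 2h_1·σ_2 = 6(g'(1) - Δ_1) = 24.
Solving: σ_0 = 227/12, σ_1 = -55/3, σ_2 = 127/6.
On [0, 1], g(x) = 6 - 65/12·x - 55/6·x² + 79/12·x³.
With x = 3/4: g(3/4) = -113/256.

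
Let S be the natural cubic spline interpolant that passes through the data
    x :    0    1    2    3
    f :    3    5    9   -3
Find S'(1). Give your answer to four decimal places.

5.2000

Let M_i = S''(x_i). Step sizes h_i = 1, 1, 1; slopes of the chords Δ_i = (y_(i+1) - y_i)/h_i = 2, 4, -12.
  1·M_0 + 4·M_1 + 1·M_2 = 6(Δ_1 - Δ_0) = 12
  1·M_1 + 4·M_2 + 1·M_3 = 6(Δ_2 - Δ_1) = -96
Natural end conditions: M_0 = M_3 = 0.
Solving the tridiagonal system: M_0 = 0, M_1 = 48/5, M_2 = -132/5, M_3 = 0.
On [1, 2], S'(x) = b_1 + 2c_1·(x - 1) + 3d_1·(x - 1)² with b_1 = Δ_1 - h_1(2M_1 + M_2)/6 = 26/5, c_1 = M_1/2 = 24/5, d_1 = (M_2 - M_1)/(6h_1) = -6. So S'(1) = 26/5.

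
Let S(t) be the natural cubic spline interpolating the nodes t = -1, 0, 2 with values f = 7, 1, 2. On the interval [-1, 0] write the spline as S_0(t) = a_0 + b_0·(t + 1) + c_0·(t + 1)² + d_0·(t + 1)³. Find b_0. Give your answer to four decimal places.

Write M_i for S''(x_i). With h_i = 1, 2 and divided differences Δ_i = -6, 1/2, the continuity of S' gives the tridiagonal system
  1·M_0 + 6·M_1 + 2·M_2 = 6(Δ_1 - Δ_0) = 39
Natural end conditions: M_0 = M_2 = 0.
Solving: M_0 = 0, M_1 = 13/2, M_2 = 0.
On [-1, 0], with S_0(t) = a_0 + b_0·(t + 1) + c_0·(t + 1)² + d_0·(t + 1)³: c_0 = M_0/2 = 0, d_0 = (M_1 - M_0)/(6h_0) = 13/12, b_0 = Δ_0 - h_0(2M_0 + M_1)/6 = -85/12.

-7.0833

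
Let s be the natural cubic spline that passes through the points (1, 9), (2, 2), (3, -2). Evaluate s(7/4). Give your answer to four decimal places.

Write M_i for s''(x_i). With h_i = 1, 1 and divided differences Δ_i = -7, -4, the continuity of s' gives the tridiagonal system
  1·M_0 + 4·M_1 + 1·M_2 = 6(Δ_1 - Δ_0) = 18
Natural end conditions: M_0 = M_2 = 0.
Solving: M_0 = 0, M_1 = 9/2, M_2 = 0.
On [1, 2], s(x) = 9 - 31/4·(x - 1) + 0·(x - 1)² + 3/4·(x - 1)³.
With (x - 1) = 3/4: s(7/4) = 897/256.

3.5039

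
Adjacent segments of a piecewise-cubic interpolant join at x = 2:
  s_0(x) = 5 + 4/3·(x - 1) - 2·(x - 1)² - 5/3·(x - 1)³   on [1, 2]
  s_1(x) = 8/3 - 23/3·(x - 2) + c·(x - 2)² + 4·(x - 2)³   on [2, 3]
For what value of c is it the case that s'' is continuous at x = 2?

s_0''(x) = -4 - 10·(x - 1), so s_0''(2) = -14. On the right, s_1''(2) = 2c, so c = -7.

-7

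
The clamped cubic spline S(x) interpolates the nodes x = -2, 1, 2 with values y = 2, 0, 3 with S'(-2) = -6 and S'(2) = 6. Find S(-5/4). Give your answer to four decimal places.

-1.0723

With σ_i denoting the second derivative at x_i, h_i = 3, 1, and Δ_i = (y_(i+1) − y_i)/h_i = -2/3, 3:
  3·σ_0 + 8·σ_1 + 1·σ_2 = 6(Δ_1 - Δ_0) = 22
Clamped end conditions give two more equations: 2h_0·σ_0 + h_0·σ_1 = 6(Δ_0 - S'(-2)) = 32 and h_1·σ_1 + 2h_1·σ_2 = 6(S'(2) - Δ_1) = 18.
Forward elimination and back-substitution give σ_0 = 67/12, σ_1 = -1/2, σ_2 = 37/4.
On [-2, 1], S(x) = 2 - 6·(x + 2) + 67/24·(x + 2)² - 73/216·(x + 2)³.
With (x + 2) = 3/4: S(-5/4) = -549/512.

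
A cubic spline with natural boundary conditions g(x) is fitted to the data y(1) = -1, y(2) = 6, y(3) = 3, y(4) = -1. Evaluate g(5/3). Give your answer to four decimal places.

4.6296

Let M_i = g''(x_i). Step sizes h_i = 1, 1, 1; slopes of the chords Δ_i = (y_(i+1) - y_i)/h_i = 7, -3, -4.
  1·M_0 + 4·M_1 + 1·M_2 = 6(Δ_1 - Δ_0) = -60
  1·M_1 + 4·M_2 + 1·M_3 = 6(Δ_2 - Δ_1) = -6
Natural end conditions: M_0 = M_3 = 0.
Solving: M_0 = 0, M_1 = -78/5, M_2 = 12/5, M_3 = 0.
On [1, 2], g(x) = -1 + 48/5·(x - 1) + 0·(x - 1)² - 13/5·(x - 1)³.
With (x - 1) = 2/3: g(5/3) = 125/27.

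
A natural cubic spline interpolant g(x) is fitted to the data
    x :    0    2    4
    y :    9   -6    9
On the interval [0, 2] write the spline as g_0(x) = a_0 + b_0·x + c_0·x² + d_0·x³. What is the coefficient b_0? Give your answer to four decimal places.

With m_i denoting the second derivative at x_i, h_i = 2, 2, and Δ_i = (y_(i+1) − y_i)/h_i = -15/2, 15/2:
  2·m_0 + 8·m_1 + 2·m_2 = 6(Δ_1 - Δ_0) = 90
Natural end conditions: m_0 = m_2 = 0.
Hence m_0 = 0, m_1 = 45/4, m_2 = 0.
On [0, 2], with g_0(x) = a_0 + b_0·x + c_0·x² + d_0·x³: c_0 = m_0/2 = 0, d_0 = (m_1 - m_0)/(6h_0) = 15/16, b_0 = Δ_0 - h_0(2m_0 + m_1)/6 = -45/4.

-11.2500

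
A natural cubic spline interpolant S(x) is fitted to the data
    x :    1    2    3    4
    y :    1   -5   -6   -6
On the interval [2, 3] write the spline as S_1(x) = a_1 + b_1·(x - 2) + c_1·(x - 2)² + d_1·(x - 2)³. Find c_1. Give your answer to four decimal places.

3.8000

Let m_i = S''(x_i). Step sizes h_i = 1, 1, 1; slopes of the chords Δ_i = (y_(i+1) - y_i)/h_i = -6, -1, 0.
  1·m_0 + 4·m_1 + 1·m_2 = 6(Δ_1 - Δ_0) = 30
  1·m_1 + 4·m_2 + 1·m_3 = 6(Δ_2 - Δ_1) = 6
Natural end conditions: m_0 = m_3 = 0.
Solving the tridiagonal system: m_0 = 0, m_1 = 38/5, m_2 = -2/5, m_3 = 0.
On [2, 3], with S_1(x) = a_1 + b_1·(x - 2) + c_1·(x - 2)² + d_1·(x - 2)³: c_1 = m_1/2 = 19/5, d_1 = (m_2 - m_1)/(6h_1) = -4/3, b_1 = Δ_1 - h_1(2m_1 + m_2)/6 = -52/15.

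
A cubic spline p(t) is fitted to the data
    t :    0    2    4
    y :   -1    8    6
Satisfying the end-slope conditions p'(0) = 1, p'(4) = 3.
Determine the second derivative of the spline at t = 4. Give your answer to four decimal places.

10.6250

Let m_i = p''(x_i). Step sizes h_i = 2, 2; slopes of the chords Δ_i = (y_(i+1) - y_i)/h_i = 9/2, -1.
  2·m_0 + 8·m_1 + 2·m_2 = 6(Δ_1 - Δ_0) = -33
Clamped end conditions give two more equations: 2h_0·m_0 + h_0·m_1 = 6(Δ_0 - p'(0)) = 21 and h_1·m_1 + 2h_1·m_2 = 6(p'(4) - Δ_1) = 24.
Solving: m_0 = 79/8, m_1 = -37/4, m_2 = 85/8.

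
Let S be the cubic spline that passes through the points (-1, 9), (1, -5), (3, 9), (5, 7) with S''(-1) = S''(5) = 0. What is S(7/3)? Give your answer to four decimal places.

4.0765

Write m_i for S''(x_i). With h_i = 2, 2, 2 and divided differences Δ_i = -7, 7, -1, the continuity of S' gives the tridiagonal system
  2·m_0 + 8·m_1 + 2·m_2 = 6(Δ_1 - Δ_0) = 84
  2·m_1 + 8·m_2 + 2·m_3 = 6(Δ_2 - Δ_1) = -48
Natural end conditions: m_0 = m_3 = 0.
Solving: m_0 = 0, m_1 = 64/5, m_2 = -46/5, m_3 = 0.
On [1, 3], S(x) = -5 + 23/15·(x - 1) + 32/5·(x - 1)² - 11/6·(x - 1)³.
With (x - 1) = 4/3: S(7/3) = 1651/405.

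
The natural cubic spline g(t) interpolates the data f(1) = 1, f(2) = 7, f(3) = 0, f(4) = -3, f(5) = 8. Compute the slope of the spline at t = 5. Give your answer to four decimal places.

14.2321

With m_i denoting the second derivative at x_i, h_i = 1, 1, 1, 1, and Δ_i = (y_(i+1) − y_i)/h_i = 6, -7, -3, 11:
  1·m_0 + 4·m_1 + 1·m_2 = 6(Δ_1 - Δ_0) = -78
  1·m_1 + 4·m_2 + 1·m_3 = 6(Δ_2 - Δ_1) = 24
  1·m_2 + 4·m_3 + 1·m_4 = 6(Δ_3 - Δ_2) = 84
Natural end conditions: m_0 = m_4 = 0.
Solving the tridiagonal system: m_0 = 0, m_1 = -591/28, m_2 = 45/7, m_3 = 543/28, m_4 = 0.
On [4, 5], g'(t) = b_3 + 2c_3·(t - 4) + 3d_3·(t - 4)² with b_3 = Δ_3 - h_3(2m_3 + m_4)/6 = 127/28, c_3 = m_3/2 = 543/56, d_3 = (m_4 - m_3)/(6h_3) = -181/56. So g'(5) = 797/56.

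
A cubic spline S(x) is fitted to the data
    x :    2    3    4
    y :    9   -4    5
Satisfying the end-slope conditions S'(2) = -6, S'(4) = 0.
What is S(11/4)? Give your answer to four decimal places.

Let M_i = S''(x_i). Step sizes h_i = 1, 1; slopes of the chords Δ_i = (y_(i+1) - y_i)/h_i = -13, 9.
  1·M_0 + 4·M_1 + 1·M_2 = 6(Δ_1 - Δ_0) = 132
Clamped end conditions give two more equations: 2h_0·M_0 + h_0·M_1 = 6(Δ_0 - S'(2)) = -42 and h_1·M_1 + 2h_1·M_2 = 6(S'(4) - Δ_1) = -54.
Hence M_0 = -51, M_1 = 60, M_2 = -57.
On [2, 3], S(x) = 9 - 6·(x - 2) - 51/2·(x - 2)² + 37/2·(x - 2)³.
With (x - 2) = 3/4: S(11/4) = -261/128.

-2.0391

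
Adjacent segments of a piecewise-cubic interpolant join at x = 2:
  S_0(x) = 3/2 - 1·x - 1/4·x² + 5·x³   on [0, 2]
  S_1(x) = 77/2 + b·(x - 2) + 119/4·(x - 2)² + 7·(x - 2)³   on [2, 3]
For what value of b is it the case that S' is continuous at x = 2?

58

S_0'(x) = -1 - 1/2·x + 15·x², so S_0'(2) = 58. On the right, S_1'(2) = b, so b = 58.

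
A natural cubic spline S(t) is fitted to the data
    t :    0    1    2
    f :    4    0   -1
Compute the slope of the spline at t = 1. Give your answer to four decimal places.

Write M_i for S''(x_i). With h_i = 1, 1 and divided differences Δ_i = -4, -1, the continuity of S' gives the tridiagonal system
  1·M_0 + 4·M_1 + 1·M_2 = 6(Δ_1 - Δ_0) = 18
Natural end conditions: M_0 = M_2 = 0.
Hence M_0 = 0, M_1 = 9/2, M_2 = 0.
On [1, 2], S'(t) = b_1 + 2c_1·(t - 1) + 3d_1·(t - 1)² with b_1 = Δ_1 - h_1(2M_1 + M_2)/6 = -5/2, c_1 = M_1/2 = 9/4, d_1 = (M_2 - M_1)/(6h_1) = -3/4. So S'(1) = -5/2.

-2.5000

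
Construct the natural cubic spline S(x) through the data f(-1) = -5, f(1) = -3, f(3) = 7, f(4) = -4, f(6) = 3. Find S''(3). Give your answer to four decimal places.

-21.8438

Put m_i = S'' at the i-th knot. Here h = (2, 2, 1, 2) and Δ = (1, 5, -11, 7/2), so the interior equations h_(i-1)·m_(i-1) + 2(h_(i-1)+h_i)·m_i + h_i·m_(i+1) = 6(Δ_i − Δ_(i-1)) read
  2·m_0 + 8·m_1 + 2·m_2 = 6(Δ_1 - Δ_0) = 24
  2·m_1 + 6·m_2 + 1·m_3 = 6(Δ_2 - Δ_1) = -96
  1·m_2 + 6·m_3 + 2·m_4 = 6(Δ_3 - Δ_2) = 87
Natural end conditions: m_0 = m_4 = 0.
Hence m_0 = 0, m_1 = 1083/128, m_2 = -699/32, m_3 = 1161/64, m_4 = 0.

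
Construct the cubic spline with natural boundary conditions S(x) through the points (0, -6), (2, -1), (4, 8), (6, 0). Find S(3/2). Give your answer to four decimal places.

-2.9719

With σ_i denoting the second derivative at x_i, h_i = 2, 2, 2, and Δ_i = (y_(i+1) − y_i)/h_i = 5/2, 9/2, -4:
  2·σ_0 + 8·σ_1 + 2·σ_2 = 6(Δ_1 - Δ_0) = 12
  2·σ_1 + 8·σ_2 + 2·σ_3 = 6(Δ_2 - Δ_1) = -51
Natural end conditions: σ_0 = σ_3 = 0.
Solving: σ_0 = 0, σ_1 = 33/10, σ_2 = -36/5, σ_3 = 0.
On [0, 2], S(x) = -6 + 7/5·x + 0·x² + 11/40·x³.
With x = 3/2: S(3/2) = -951/320.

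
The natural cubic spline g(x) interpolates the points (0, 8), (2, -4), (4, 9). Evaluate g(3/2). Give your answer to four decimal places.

-3.0508

With σ_i denoting the second derivative at x_i, h_i = 2, 2, and Δ_i = (y_(i+1) − y_i)/h_i = -6, 13/2:
  2·σ_0 + 8·σ_1 + 2·σ_2 = 6(Δ_1 - Δ_0) = 75
Natural end conditions: σ_0 = σ_2 = 0.
Forward elimination and back-substitution give σ_0 = 0, σ_1 = 75/8, σ_2 = 0.
On [0, 2], g(x) = 8 - 73/8·x + 0·x² + 25/32·x³.
With x = 3/2: g(3/2) = -781/256.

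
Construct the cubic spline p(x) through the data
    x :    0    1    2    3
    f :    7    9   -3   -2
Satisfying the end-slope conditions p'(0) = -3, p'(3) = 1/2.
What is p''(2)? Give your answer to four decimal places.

33.5333

Put M_i = p'' at the i-th knot. Here h = (1, 1, 1) and Δ = (2, -12, 1), so the interior equations h_(i-1)·M_(i-1) + 2(h_(i-1)+h_i)·M_i + h_i·M_(i+1) = 6(Δ_i − Δ_(i-1)) read
  1·M_0 + 4·M_1 + 1·M_2 = 6(Δ_1 - Δ_0) = -84
  1·M_1 + 4·M_2 + 1·M_3 = 6(Δ_2 - Δ_1) = 78
Clamped end conditions give two more equations: 2h_0·M_0 + h_0·M_1 = 6(Δ_0 - p'(0)) = 30 and h_2·M_2 + 2h_2·M_3 = 6(p'(3) - Δ_2) = -3.
Forward elimination and back-substitution give M_0 = 509/15, M_1 = -568/15, M_2 = 503/15, M_3 = -274/15.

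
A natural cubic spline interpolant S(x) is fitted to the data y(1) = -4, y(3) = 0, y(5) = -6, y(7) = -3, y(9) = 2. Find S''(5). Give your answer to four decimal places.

4.7143

Write m_i for S''(x_i). With h_i = 2, 2, 2, 2 and divided differences Δ_i = 2, -3, 3/2, 5/2, the continuity of S' gives the tridiagonal system
  2·m_0 + 8·m_1 + 2·m_2 = 6(Δ_1 - Δ_0) = -30
  2·m_1 + 8·m_2 + 2·m_3 = 6(Δ_2 - Δ_1) = 27
  2·m_2 + 8·m_3 + 2·m_4 = 6(Δ_3 - Δ_2) = 6
Natural end conditions: m_0 = m_4 = 0.
Forward elimination and back-substitution give m_0 = 0, m_1 = -69/14, m_2 = 33/7, m_3 = -3/7, m_4 = 0.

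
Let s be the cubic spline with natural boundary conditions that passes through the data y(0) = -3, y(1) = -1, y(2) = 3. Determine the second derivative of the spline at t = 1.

3

With M_i denoting the second derivative at x_i, h_i = 1, 1, and Δ_i = (y_(i+1) − y_i)/h_i = 2, 4:
  1·M_0 + 4·M_1 + 1·M_2 = 6(Δ_1 - Δ_0) = 12
Natural end conditions: M_0 = M_2 = 0.
Solving the tridiagonal system: M_0 = 0, M_1 = 3, M_2 = 0.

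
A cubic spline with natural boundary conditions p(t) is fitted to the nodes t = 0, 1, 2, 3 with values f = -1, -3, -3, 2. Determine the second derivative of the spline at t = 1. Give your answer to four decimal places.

Put m_i = p'' at the i-th knot. Here h = (1, 1, 1) and Δ = (-2, 0, 5), so the interior equations h_(i-1)·m_(i-1) + 2(h_(i-1)+h_i)·m_i + h_i·m_(i+1) = 6(Δ_i − Δ_(i-1)) read
  1·m_0 + 4·m_1 + 1·m_2 = 6(Δ_1 - Δ_0) = 12
  1·m_1 + 4·m_2 + 1·m_3 = 6(Δ_2 - Δ_1) = 30
Natural end conditions: m_0 = m_3 = 0.
Solving the tridiagonal system: m_0 = 0, m_1 = 6/5, m_2 = 36/5, m_3 = 0.

1.2000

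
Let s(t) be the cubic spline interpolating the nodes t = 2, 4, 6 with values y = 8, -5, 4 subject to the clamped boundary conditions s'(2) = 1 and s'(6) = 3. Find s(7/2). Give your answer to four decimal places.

-2.1719

With m_i denoting the second derivative at x_i, h_i = 2, 2, and Δ_i = (y_(i+1) − y_i)/h_i = -13/2, 9/2:
  2·m_0 + 8·m_1 + 2·m_2 = 6(Δ_1 - Δ_0) = 66
Clamped end conditions give two more equations: 2h_0·m_0 + h_0·m_1 = 6(Δ_0 - s'(2)) = -45 and h_1·m_1 + 2h_1·m_2 = 6(s'(6) - Δ_1) = -9.
Forward elimination and back-substitution give m_0 = -19, m_1 = 31/2, m_2 = -10.
On [2, 4], s(t) = 8 + 1·(t - 2) - 19/2·(t - 2)² + 23/8·(t - 2)³.
With (t - 2) = 3/2: s(7/2) = -139/64.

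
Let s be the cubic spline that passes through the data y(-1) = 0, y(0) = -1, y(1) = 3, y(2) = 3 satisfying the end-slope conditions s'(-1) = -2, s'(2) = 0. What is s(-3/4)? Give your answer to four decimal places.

-0.5375

Let M_i = s''(x_i). Step sizes h_i = 1, 1, 1; slopes of the chords Δ_i = (y_(i+1) - y_i)/h_i = -1, 4, 0.
  1·M_0 + 4·M_1 + 1·M_2 = 6(Δ_1 - Δ_0) = 30
  1·M_1 + 4·M_2 + 1·M_3 = 6(Δ_2 - Δ_1) = -24
Clamped end conditions give two more equations: 2h_0·M_0 + h_0·M_1 = 6(Δ_0 - s'(-1)) = 6 and h_2·M_2 + 2h_2·M_3 = 6(s'(2) - Δ_2) = 0.
Solving the tridiagonal system: M_0 = -34/15, M_1 = 158/15, M_2 = -148/15, M_3 = 74/15.
On [-1, 0], s(x) = 0 - 2·(x + 1) - 17/15·(x + 1)² + 32/15·(x + 1)³.
With (x + 1) = 1/4: s(-3/4) = -43/80.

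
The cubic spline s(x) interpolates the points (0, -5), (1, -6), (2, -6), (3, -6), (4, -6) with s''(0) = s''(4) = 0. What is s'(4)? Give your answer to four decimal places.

Write σ_i for s''(x_i). With h_i = 1, 1, 1, 1 and divided differences Δ_i = -1, 0, 0, 0, the continuity of s' gives the tridiagonal system
  1·σ_0 + 4·σ_1 + 1·σ_2 = 6(Δ_1 - Δ_0) = 6
  1·σ_1 + 4·σ_2 + 1·σ_3 = 6(Δ_2 - Δ_1) = 0
  1·σ_2 + 4·σ_3 + 1·σ_4 = 6(Δ_3 - Δ_2) = 0
Natural end conditions: σ_0 = σ_4 = 0.
Solving: σ_0 = 0, σ_1 = 45/28, σ_2 = -3/7, σ_3 = 3/28, σ_4 = 0.
On [3, 4], s'(x) = b_3 + 2c_3·(x - 3) + 3d_3·(x - 3)² with b_3 = Δ_3 - h_3(2σ_3 + σ_4)/6 = -1/28, c_3 = σ_3/2 = 3/56, d_3 = (σ_4 - σ_3)/(6h_3) = -1/56. So s'(4) = 1/56.

0.0179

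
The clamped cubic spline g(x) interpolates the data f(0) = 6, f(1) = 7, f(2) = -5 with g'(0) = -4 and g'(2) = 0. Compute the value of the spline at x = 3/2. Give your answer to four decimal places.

Let m_i = g''(x_i). Step sizes h_i = 1, 1; slopes of the chords Δ_i = (y_(i+1) - y_i)/h_i = 1, -12.
  1·m_0 + 4·m_1 + 1·m_2 = 6(Δ_1 - Δ_0) = -78
Clamped end conditions give two more equations: 2h_0·m_0 + h_0·m_1 = 6(Δ_0 - g'(0)) = 30 and h_1·m_1 + 2h_1·m_2 = 6(g'(2) - Δ_1) = 72.
Forward elimination and back-substitution give m_0 = 73/2, m_1 = -43, m_2 = 115/2.
On [1, 2], g(x) = 7 - 29/4·(x - 1) - 43/2·(x - 1)² + 67/4·(x - 1)³.
With (x - 1) = 1/2: g(3/2) = 3/32.

0.0938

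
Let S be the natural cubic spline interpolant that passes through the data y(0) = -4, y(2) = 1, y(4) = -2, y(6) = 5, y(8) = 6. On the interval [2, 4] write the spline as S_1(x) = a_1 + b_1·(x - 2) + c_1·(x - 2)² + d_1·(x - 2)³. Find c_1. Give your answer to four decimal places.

Put m_i = S'' at the i-th knot. Here h = (2, 2, 2, 2) and Δ = (5/2, -3/2, 7/2, 1/2), so the interior equations h_(i-1)·m_(i-1) + 2(h_(i-1)+h_i)·m_i + h_i·m_(i+1) = 6(Δ_i − Δ_(i-1)) read
  2·m_0 + 8·m_1 + 2·m_2 = 6(Δ_1 - Δ_0) = -24
  2·m_1 + 8·m_2 + 2·m_3 = 6(Δ_2 - Δ_1) = 30
  2·m_2 + 8·m_3 + 2·m_4 = 6(Δ_3 - Δ_2) = -18
Natural end conditions: m_0 = m_4 = 0.
Forward elimination and back-substitution give m_0 = 0, m_1 = -249/56, m_2 = 81/14, m_3 = -207/56, m_4 = 0.
On [2, 4], with S_1(x) = a_1 + b_1·(x - 2) + c_1·(x - 2)² + d_1·(x - 2)³: c_1 = m_1/2 = -249/112, d_1 = (m_2 - m_1)/(6h_1) = 191/224, b_1 = Δ_1 - h_1(2m_1 + m_2)/6 = -13/28.

-2.2232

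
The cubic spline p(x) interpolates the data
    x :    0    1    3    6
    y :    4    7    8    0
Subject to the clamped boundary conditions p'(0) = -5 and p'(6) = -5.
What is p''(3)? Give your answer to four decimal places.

0.2807

Put M_i = p'' at the i-th knot. Here h = (1, 2, 3) and Δ = (3, 1/2, -8/3), so the interior equations h_(i-1)·M_(i-1) + 2(h_(i-1)+h_i)·M_i + h_i·M_(i+1) = 6(Δ_i − Δ_(i-1)) read
  1·M_0 + 6·M_1 + 2·M_2 = 6(Δ_1 - Δ_0) = -15
  2·M_1 + 10·M_2 + 3·M_3 = 6(Δ_2 - Δ_1) = -19
Clamped end conditions give two more equations: 2h_0·M_0 + h_0·M_1 = 6(Δ_0 - p'(0)) = 48 and h_2·M_2 + 2h_2·M_3 = 6(p'(6) - Δ_2) = -14.
Solving the tridiagonal system: M_0 = 1573/57, M_1 = -410/57, M_2 = 16/57, M_3 = -47/19.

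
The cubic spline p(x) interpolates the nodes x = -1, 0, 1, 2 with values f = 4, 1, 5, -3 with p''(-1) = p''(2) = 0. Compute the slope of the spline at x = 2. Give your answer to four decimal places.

-11.6667

Put σ_i = p'' at the i-th knot. Here h = (1, 1, 1) and Δ = (-3, 4, -8), so the interior equations h_(i-1)·σ_(i-1) + 2(h_(i-1)+h_i)·σ_i + h_i·σ_(i+1) = 6(Δ_i − Δ_(i-1)) read
  1·σ_0 + 4·σ_1 + 1·σ_2 = 6(Δ_1 - Δ_0) = 42
  1·σ_1 + 4·σ_2 + 1·σ_3 = 6(Δ_2 - Δ_1) = -72
Natural end conditions: σ_0 = σ_3 = 0.
Solving: σ_0 = 0, σ_1 = 16, σ_2 = -22, σ_3 = 0.
On [1, 2], p'(x) = b_2 + 2c_2·(x - 1) + 3d_2·(x - 1)² with b_2 = Δ_2 - h_2(2σ_2 + σ_3)/6 = -2/3, c_2 = σ_2/2 = -11, d_2 = (σ_3 - σ_2)/(6h_2) = 11/3. So p'(2) = -35/3.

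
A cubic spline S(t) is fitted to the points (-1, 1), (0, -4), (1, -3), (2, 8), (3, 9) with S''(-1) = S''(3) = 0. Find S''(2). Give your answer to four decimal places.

-19.7143

Write M_i for S''(x_i). With h_i = 1, 1, 1, 1 and divided differences Δ_i = -5, 1, 11, 1, the continuity of S' gives the tridiagonal system
  1·M_0 + 4·M_1 + 1·M_2 = 6(Δ_1 - Δ_0) = 36
  1·M_1 + 4·M_2 + 1·M_3 = 6(Δ_2 - Δ_1) = 60
  1·M_2 + 4·M_3 + 1·M_4 = 6(Δ_3 - Δ_2) = -60
Natural end conditions: M_0 = M_4 = 0.
Hence M_0 = 0, M_1 = 30/7, M_2 = 132/7, M_3 = -138/7, M_4 = 0.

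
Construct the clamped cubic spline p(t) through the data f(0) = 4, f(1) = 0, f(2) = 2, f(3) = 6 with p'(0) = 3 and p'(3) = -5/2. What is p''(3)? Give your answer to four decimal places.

With M_i denoting the second derivative at x_i, h_i = 1, 1, 1, and Δ_i = (y_(i+1) − y_i)/h_i = -4, 2, 4:
  1·M_0 + 4·M_1 + 1·M_2 = 6(Δ_1 - Δ_0) = 36
  1·M_1 + 4·M_2 + 1·M_3 = 6(Δ_2 - Δ_1) = 12
Clamped end conditions give two more equations: 2h_0·M_0 + h_0·M_1 = 6(Δ_0 - p'(0)) = -42 and h_2·M_2 + 2h_2·M_3 = 6(p'(3) - Δ_2) = -39.
Forward elimination and back-substitution give M_0 = -427/15, M_1 = 224/15, M_2 = 71/15, M_3 = -328/15.

-21.8667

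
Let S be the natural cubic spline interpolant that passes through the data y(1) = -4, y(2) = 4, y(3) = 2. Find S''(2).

Put M_i = S'' at the i-th knot. Here h = (1, 1) and Δ = (8, -2), so the interior equations h_(i-1)·M_(i-1) + 2(h_(i-1)+h_i)·M_i + h_i·M_(i+1) = 6(Δ_i − Δ_(i-1)) read
  1·M_0 + 4·M_1 + 1·M_2 = 6(Δ_1 - Δ_0) = -60
Natural end conditions: M_0 = M_2 = 0.
Solving: M_0 = 0, M_1 = -15, M_2 = 0.

-15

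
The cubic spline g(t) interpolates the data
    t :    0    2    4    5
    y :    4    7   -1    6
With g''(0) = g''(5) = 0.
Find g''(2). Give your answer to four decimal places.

-7.5000

With m_i denoting the second derivative at x_i, h_i = 2, 2, 1, and Δ_i = (y_(i+1) − y_i)/h_i = 3/2, -4, 7:
  2·m_0 + 8·m_1 + 2·m_2 = 6(Δ_1 - Δ_0) = -33
  2·m_1 + 6·m_2 + 1·m_3 = 6(Δ_2 - Δ_1) = 66
Natural end conditions: m_0 = m_3 = 0.
Forward elimination and back-substitution give m_0 = 0, m_1 = -15/2, m_2 = 27/2, m_3 = 0.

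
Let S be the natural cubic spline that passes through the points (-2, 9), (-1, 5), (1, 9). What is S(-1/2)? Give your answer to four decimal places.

With σ_i denoting the second derivative at x_i, h_i = 1, 2, and Δ_i = (y_(i+1) − y_i)/h_i = -4, 2:
  1·σ_0 + 6·σ_1 + 2·σ_2 = 6(Δ_1 - Δ_0) = 36
Natural end conditions: σ_0 = σ_2 = 0.
Solving the tridiagonal system: σ_0 = 0, σ_1 = 6, σ_2 = 0.
On [-1, 1], S(t) = 5 - 2·(t + 1) + 3·(t + 1)² - 1/2·(t + 1)³.
With (t + 1) = 1/2: S(-1/2) = 75/16.

4.6875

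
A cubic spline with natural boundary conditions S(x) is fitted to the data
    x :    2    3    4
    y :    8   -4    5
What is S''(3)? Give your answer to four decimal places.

31.5000

Put σ_i = S'' at the i-th knot. Here h = (1, 1) and Δ = (-12, 9), so the interior equations h_(i-1)·σ_(i-1) + 2(h_(i-1)+h_i)·σ_i + h_i·σ_(i+1) = 6(Δ_i − Δ_(i-1)) read
  1·σ_0 + 4·σ_1 + 1·σ_2 = 6(Δ_1 - Δ_0) = 126
Natural end conditions: σ_0 = σ_2 = 0.
Forward elimination and back-substitution give σ_0 = 0, σ_1 = 63/2, σ_2 = 0.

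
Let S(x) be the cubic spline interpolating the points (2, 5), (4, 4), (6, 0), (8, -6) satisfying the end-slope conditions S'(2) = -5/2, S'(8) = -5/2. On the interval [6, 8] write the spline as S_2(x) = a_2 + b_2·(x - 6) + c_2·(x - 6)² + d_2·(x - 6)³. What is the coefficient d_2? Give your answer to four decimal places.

Put M_i = S'' at the i-th knot. Here h = (2, 2, 2) and Δ = (-1/2, -2, -3), so the interior equations h_(i-1)·M_(i-1) + 2(h_(i-1)+h_i)·M_i + h_i·M_(i+1) = 6(Δ_i − Δ_(i-1)) read
  2·M_0 + 8·M_1 + 2·M_2 = 6(Δ_1 - Δ_0) = -9
  2·M_1 + 8·M_2 + 2·M_3 = 6(Δ_2 - Δ_1) = -6
Clamped end conditions give two more equations: 2h_0·M_0 + h_0·M_1 = 6(Δ_0 - S'(2)) = 12 and h_2·M_2 + 2h_2·M_3 = 6(S'(8) - Δ_2) = 3.
Solving: M_0 = 4, M_1 = -2, M_2 = -1/2, M_3 = 1.
On [6, 8], with S_2(x) = a_2 + b_2·(x - 6) + c_2·(x - 6)² + d_2·(x - 6)³: c_2 = M_2/2 = -1/4, d_2 = (M_3 - M_2)/(6h_2) = 1/8, b_2 = Δ_2 - h_2(2M_2 + M_3)/6 = -3.

0.1250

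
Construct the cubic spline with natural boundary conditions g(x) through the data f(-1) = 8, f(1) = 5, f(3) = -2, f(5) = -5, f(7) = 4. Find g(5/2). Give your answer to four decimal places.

Put M_i = g'' at the i-th knot. Here h = (2, 2, 2, 2) and Δ = (-3/2, -7/2, -3/2, 9/2), so the interior equations h_(i-1)·M_(i-1) + 2(h_(i-1)+h_i)·M_i + h_i·M_(i+1) = 6(Δ_i − Δ_(i-1)) read
  2·M_0 + 8·M_1 + 2·M_2 = 6(Δ_1 - Δ_0) = -12
  2·M_1 + 8·M_2 + 2·M_3 = 6(Δ_2 - Δ_1) = 12
  2·M_2 + 8·M_3 + 2·M_4 = 6(Δ_3 - Δ_2) = 36
Natural end conditions: M_0 = M_4 = 0.
Solving: M_0 = 0, M_1 = -12/7, M_2 = 6/7, M_3 = 30/7, M_4 = 0.
On [1, 3], g(x) = 5 - 37/14·(x - 1) - 6/7·(x - 1)² + 3/14·(x - 1)³.
With (x - 1) = 3/2: g(5/2) = -19/112.

-0.1696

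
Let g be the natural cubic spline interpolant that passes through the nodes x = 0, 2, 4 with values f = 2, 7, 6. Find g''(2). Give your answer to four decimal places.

Put M_i = g'' at the i-th knot. Here h = (2, 2) and Δ = (5/2, -1/2), so the interior equations h_(i-1)·M_(i-1) + 2(h_(i-1)+h_i)·M_i + h_i·M_(i+1) = 6(Δ_i − Δ_(i-1)) read
  2·M_0 + 8·M_1 + 2·M_2 = 6(Δ_1 - Δ_0) = -18
Natural end conditions: M_0 = M_2 = 0.
Solving the tridiagonal system: M_0 = 0, M_1 = -9/4, M_2 = 0.

-2.2500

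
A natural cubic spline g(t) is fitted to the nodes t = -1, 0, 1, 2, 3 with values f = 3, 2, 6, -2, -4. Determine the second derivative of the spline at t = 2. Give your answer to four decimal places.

Let σ_i = g''(x_i). Step sizes h_i = 1, 1, 1, 1; slopes of the chords Δ_i = (y_(i+1) - y_i)/h_i = -1, 4, -8, -2.
  1·σ_0 + 4·σ_1 + 1·σ_2 = 6(Δ_1 - Δ_0) = 30
  1·σ_1 + 4·σ_2 + 1·σ_3 = 6(Δ_2 - Δ_1) = -72
  1·σ_2 + 4·σ_3 + 1·σ_4 = 6(Δ_3 - Δ_2) = 36
Natural end conditions: σ_0 = σ_4 = 0.
Solving the tridiagonal system: σ_0 = 0, σ_1 = 387/28, σ_2 = -177/7, σ_3 = 429/28, σ_4 = 0.

15.3214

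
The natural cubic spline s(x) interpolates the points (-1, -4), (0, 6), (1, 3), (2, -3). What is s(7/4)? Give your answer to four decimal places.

Let M_i = s''(x_i). Step sizes h_i = 1, 1, 1; slopes of the chords Δ_i = (y_(i+1) - y_i)/h_i = 10, -3, -6.
  1·M_0 + 4·M_1 + 1·M_2 = 6(Δ_1 - Δ_0) = -78
  1·M_1 + 4·M_2 + 1·M_3 = 6(Δ_2 - Δ_1) = -18
Natural end conditions: M_0 = M_3 = 0.
Forward elimination and back-substitution give M_0 = 0, M_1 = -98/5, M_2 = 2/5, M_3 = 0.
On [1, 2], s(x) = 3 - 92/15·(x - 1) + 1/5·(x - 1)² - 1/15·(x - 1)³.
With (x - 1) = 3/4: s(7/4) = -97/64.

-1.5156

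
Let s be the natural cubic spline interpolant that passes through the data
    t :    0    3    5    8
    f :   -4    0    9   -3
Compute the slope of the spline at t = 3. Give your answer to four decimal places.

With σ_i denoting the second derivative at x_i, h_i = 3, 2, 3, and Δ_i = (y_(i+1) − y_i)/h_i = 4/3, 9/2, -4:
  3·σ_0 + 10·σ_1 + 2·σ_2 = 6(Δ_1 - Δ_0) = 19
  2·σ_1 + 10·σ_2 + 3·σ_3 = 6(Δ_2 - Δ_1) = -51
Natural end conditions: σ_0 = σ_3 = 0.
Forward elimination and back-substitution give σ_0 = 0, σ_1 = 73/24, σ_2 = -137/24, σ_3 = 0.
On [3, 5], s'(t) = b_1 + 2c_1·(t - 3) + 3d_1·(t - 3)² with b_1 = Δ_1 - h_1(2σ_1 + σ_2)/6 = 35/8, c_1 = σ_1/2 = 73/48, d_1 = (σ_2 - σ_1)/(6h_1) = -35/48. So s'(3) = 35/8.

4.3750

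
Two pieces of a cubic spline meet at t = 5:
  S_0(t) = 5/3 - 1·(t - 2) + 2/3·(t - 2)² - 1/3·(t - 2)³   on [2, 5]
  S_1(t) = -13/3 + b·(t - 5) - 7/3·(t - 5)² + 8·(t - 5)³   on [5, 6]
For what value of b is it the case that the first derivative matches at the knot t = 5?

-6

S_0'(t) = -1 + 4/3·(t - 2) - 1·(t - 2)², so S_0'(5) = -6. On the right, S_1'(5) = b, so b = -6.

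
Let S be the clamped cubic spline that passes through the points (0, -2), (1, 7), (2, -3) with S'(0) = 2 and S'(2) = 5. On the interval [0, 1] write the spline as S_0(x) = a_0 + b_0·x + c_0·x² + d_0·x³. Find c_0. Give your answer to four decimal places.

25.5000

With M_i denoting the second derivative at x_i, h_i = 1, 1, and Δ_i = (y_(i+1) − y_i)/h_i = 9, -10:
  1·M_0 + 4·M_1 + 1·M_2 = 6(Δ_1 - Δ_0) = -114
Clamped end conditions give two more equations: 2h_0·M_0 + h_0·M_1 = 6(Δ_0 - S'(0)) = 42 and h_1·M_1 + 2h_1·M_2 = 6(S'(2) - Δ_1) = 90.
Solving the tridiagonal system: M_0 = 51, M_1 = -60, M_2 = 75.
On [0, 1], with S_0(x) = a_0 + b_0·x + c_0·x² + d_0·x³: c_0 = M_0/2 = 51/2, d_0 = (M_1 - M_0)/(6h_0) = -37/2, b_0 = Δ_0 - h_0(2M_0 + M_1)/6 = 2.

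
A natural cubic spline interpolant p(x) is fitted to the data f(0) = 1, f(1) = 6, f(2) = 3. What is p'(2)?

-5

With M_i denoting the second derivative at x_i, h_i = 1, 1, and Δ_i = (y_(i+1) − y_i)/h_i = 5, -3:
  1·M_0 + 4·M_1 + 1·M_2 = 6(Δ_1 - Δ_0) = -48
Natural end conditions: M_0 = M_2 = 0.
Solving the tridiagonal system: M_0 = 0, M_1 = -12, M_2 = 0.
On [1, 2], p'(x) = b_1 + 2c_1·(x - 1) + 3d_1·(x - 1)² with b_1 = Δ_1 - h_1(2M_1 + M_2)/6 = 1, c_1 = M_1/2 = -6, d_1 = (M_2 - M_1)/(6h_1) = 2. So p'(2) = -5.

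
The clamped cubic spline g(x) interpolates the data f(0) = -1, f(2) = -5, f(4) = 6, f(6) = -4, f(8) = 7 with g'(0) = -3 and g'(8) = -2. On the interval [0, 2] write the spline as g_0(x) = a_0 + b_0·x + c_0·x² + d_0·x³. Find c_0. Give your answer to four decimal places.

-1.7857

Put m_i = g'' at the i-th knot. Here h = (2, 2, 2, 2) and Δ = (-2, 11/2, -5, 11/2), so the interior equations h_(i-1)·m_(i-1) + 2(h_(i-1)+h_i)·m_i + h_i·m_(i+1) = 6(Δ_i − Δ_(i-1)) read
  2·m_0 + 8·m_1 + 2·m_2 = 6(Δ_1 - Δ_0) = 45
  2·m_1 + 8·m_2 + 2·m_3 = 6(Δ_2 - Δ_1) = -63
  2·m_2 + 8·m_3 + 2·m_4 = 6(Δ_3 - Δ_2) = 63
Clamped end conditions give two more equations: 2h_0·m_0 + h_0·m_1 = 6(Δ_0 - g'(0)) = 6 and h_3·m_3 + 2h_3·m_4 = 6(g'(8) - Δ_3) = -45.
Solving: m_0 = -25/7, m_1 = 71/7, m_2 = -29/2, m_3 = 229/14, m_4 = -136/7.
On [0, 2], with g_0(x) = a_0 + b_0·x + c_0·x² + d_0·x³: c_0 = m_0/2 = -25/14, d_0 = (m_1 - m_0)/(6h_0) = 8/7, b_0 = Δ_0 - h_0(2m_0 + m_1)/6 = -3.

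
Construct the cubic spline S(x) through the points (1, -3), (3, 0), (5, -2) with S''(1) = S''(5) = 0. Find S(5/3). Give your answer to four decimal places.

-1.6296

With M_i denoting the second derivative at x_i, h_i = 2, 2, and Δ_i = (y_(i+1) − y_i)/h_i = 3/2, -1:
  2·M_0 + 8·M_1 + 2·M_2 = 6(Δ_1 - Δ_0) = -15
Natural end conditions: M_0 = M_2 = 0.
Solving the tridiagonal system: M_0 = 0, M_1 = -15/8, M_2 = 0.
On [1, 3], S(x) = -3 + 17/8·(x - 1) + 0·(x - 1)² - 5/32·(x - 1)³.
With (x - 1) = 2/3: S(5/3) = -44/27.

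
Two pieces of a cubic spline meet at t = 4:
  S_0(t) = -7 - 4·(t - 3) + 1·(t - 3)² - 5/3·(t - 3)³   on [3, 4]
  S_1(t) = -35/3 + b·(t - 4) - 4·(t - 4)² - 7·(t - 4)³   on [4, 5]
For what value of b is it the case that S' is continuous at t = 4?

-7

S_0'(t) = -4 + 2·(t - 3) - 5·(t - 3)², so S_0'(4) = -7. On the right, S_1'(4) = b, so b = -7.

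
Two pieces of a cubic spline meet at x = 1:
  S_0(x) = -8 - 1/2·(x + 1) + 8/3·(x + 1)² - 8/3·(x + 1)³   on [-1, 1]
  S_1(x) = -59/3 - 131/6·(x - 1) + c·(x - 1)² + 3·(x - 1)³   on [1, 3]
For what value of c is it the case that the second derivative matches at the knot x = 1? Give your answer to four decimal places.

-13.3333

S_0''(x) = 16/3 - 16·(x + 1), so S_0''(1) = -80/3. On the right, S_1''(1) = 2c, so c = -40/3.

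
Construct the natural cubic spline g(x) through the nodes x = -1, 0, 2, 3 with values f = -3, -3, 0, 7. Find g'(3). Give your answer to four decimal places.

Write M_i for g''(x_i). With h_i = 1, 2, 1 and divided differences Δ_i = 0, 3/2, 7, the continuity of g' gives the tridiagonal system
  1·M_0 + 6·M_1 + 2·M_2 = 6(Δ_1 - Δ_0) = 9
  2·M_1 + 6·M_2 + 1·M_3 = 6(Δ_2 - Δ_1) = 33
Natural end conditions: M_0 = M_3 = 0.
Forward elimination and back-substitution give M_0 = 0, M_1 = -3/8, M_2 = 45/8, M_3 = 0.
On [2, 3], g'(x) = b_2 + 2c_2·(x - 2) + 3d_2·(x - 2)² with b_2 = Δ_2 - h_2(2M_2 + M_3)/6 = 41/8, c_2 = M_2/2 = 45/16, d_2 = (M_3 - M_2)/(6h_2) = -15/16. So g'(3) = 127/16.

7.9375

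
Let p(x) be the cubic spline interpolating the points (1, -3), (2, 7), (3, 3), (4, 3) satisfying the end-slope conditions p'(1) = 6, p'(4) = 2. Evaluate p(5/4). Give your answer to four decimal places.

With σ_i denoting the second derivative at x_i, h_i = 1, 1, 1, and Δ_i = (y_(i+1) − y_i)/h_i = 10, -4, 0:
  1·σ_0 + 4·σ_1 + 1·σ_2 = 6(Δ_1 - Δ_0) = -84
  1·σ_1 + 4·σ_2 + 1·σ_3 = 6(Δ_2 - Δ_1) = 24
Clamped end conditions give two more equations: 2h_0·σ_0 + h_0·σ_1 = 6(Δ_0 - p'(1)) = 24 and h_2·σ_2 + 2h_2·σ_3 = 6(p'(4) - Δ_2) = 12.
Solving the tridiagonal system: σ_0 = 416/15, σ_1 = -472/15, σ_2 = 212/15, σ_3 = -16/15.
On [1, 2], p(x) = -3 + 6·(x - 1) + 208/15·(x - 1)² - 148/15·(x - 1)³.
With (x - 1) = 1/4: p(5/4) = -63/80.

-0.7875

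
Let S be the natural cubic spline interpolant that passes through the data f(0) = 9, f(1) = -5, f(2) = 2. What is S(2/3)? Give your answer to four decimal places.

Write M_i for S''(x_i). With h_i = 1, 1 and divided differences Δ_i = -14, 7, the continuity of S' gives the tridiagonal system
  1·M_0 + 4·M_1 + 1·M_2 = 6(Δ_1 - Δ_0) = 126
Natural end conditions: M_0 = M_2 = 0.
Solving: M_0 = 0, M_1 = 63/2, M_2 = 0.
On [0, 1], S(t) = 9 - 77/4·t + 0·t² + 21/4·t³.
With t = 2/3: S(2/3) = -41/18.

-2.2778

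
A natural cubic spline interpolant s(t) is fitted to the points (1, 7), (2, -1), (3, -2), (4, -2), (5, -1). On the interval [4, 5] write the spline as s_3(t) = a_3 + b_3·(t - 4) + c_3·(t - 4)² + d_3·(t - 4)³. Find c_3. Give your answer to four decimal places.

Write m_i for s''(x_i). With h_i = 1, 1, 1, 1 and divided differences Δ_i = -8, -1, 0, 1, the continuity of s' gives the tridiagonal system
  1·m_0 + 4·m_1 + 1·m_2 = 6(Δ_1 - Δ_0) = 42
  1·m_1 + 4·m_2 + 1·m_3 = 6(Δ_2 - Δ_1) = 6
  1·m_2 + 4·m_3 + 1·m_4 = 6(Δ_3 - Δ_2) = 6
Natural end conditions: m_0 = m_4 = 0.
Hence m_0 = 0, m_1 = 153/14, m_2 = -12/7, m_3 = 27/14, m_4 = 0.
On [4, 5], with s_3(t) = a_3 + b_3·(t - 4) + c_3·(t - 4)² + d_3·(t - 4)³: c_3 = m_3/2 = 27/28, d_3 = (m_4 - m_3)/(6h_3) = -9/28, b_3 = Δ_3 - h_3(2m_3 + m_4)/6 = 5/14.

0.9643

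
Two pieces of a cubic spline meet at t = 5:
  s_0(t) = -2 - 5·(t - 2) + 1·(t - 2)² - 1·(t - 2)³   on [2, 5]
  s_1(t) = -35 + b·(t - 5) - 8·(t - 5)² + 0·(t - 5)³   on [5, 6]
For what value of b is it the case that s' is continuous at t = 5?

s_0'(t) = -5 + 2·(t - 2) - 3·(t - 2)², so s_0'(5) = -26. On the right, s_1'(5) = b, so b = -26.

-26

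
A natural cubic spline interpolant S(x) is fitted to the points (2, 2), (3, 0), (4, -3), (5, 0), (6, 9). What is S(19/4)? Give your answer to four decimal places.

Let M_i = S''(x_i). Step sizes h_i = 1, 1, 1, 1; slopes of the chords Δ_i = (y_(i+1) - y_i)/h_i = -2, -3, 3, 9.
  1·M_0 + 4·M_1 + 1·M_2 = 6(Δ_1 - Δ_0) = -6
  1·M_1 + 4·M_2 + 1·M_3 = 6(Δ_2 - Δ_1) = 36
  1·M_2 + 4·M_3 + 1·M_4 = 6(Δ_3 - Δ_2) = 36
Natural end conditions: M_0 = M_4 = 0.
Hence M_0 = 0, M_1 = -99/28, M_2 = 57/7, M_3 = 195/28, M_4 = 0.
On [4, 5], S(x) = -3 - 7/8·(x - 4) + 57/14·(x - 4)² - 11/56·(x - 4)³.
With (x - 4) = 3/4: S(19/4) = -5193/3584.

-1.4489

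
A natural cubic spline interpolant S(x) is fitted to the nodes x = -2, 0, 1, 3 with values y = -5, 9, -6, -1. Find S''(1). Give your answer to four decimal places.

Put σ_i = S'' at the i-th knot. Here h = (2, 1, 2) and Δ = (7, -15, 5/2), so the interior equations h_(i-1)·σ_(i-1) + 2(h_(i-1)+h_i)·σ_i + h_i·σ_(i+1) = 6(Δ_i − Δ_(i-1)) read
  2·σ_0 + 6·σ_1 + 1·σ_2 = 6(Δ_1 - Δ_0) = -132
  1·σ_1 + 6·σ_2 + 2·σ_3 = 6(Δ_2 - Δ_1) = 105
Natural end conditions: σ_0 = σ_3 = 0.
Hence σ_0 = 0, σ_1 = -897/35, σ_2 = 762/35, σ_3 = 0.

21.7714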